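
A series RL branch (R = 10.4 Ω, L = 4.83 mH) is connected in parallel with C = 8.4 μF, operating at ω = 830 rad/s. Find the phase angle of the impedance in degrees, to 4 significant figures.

X_L = ωL = 4.009 Ω
X_C = 1/(ωC) = 143.4 Ω
Branch 1 (R+jX_L): Z₁ = 10.40 + j4.009 Ω, |Z₁| = 11.15 Ω
Branch 2 (−jX_C): Z₂ = −j143.4 Ω
Parallel: Z = Z₁Z₂/(Z₁+Z₂), |Z| = 11.43 Ω, ∠Z = 16.81°

16.81°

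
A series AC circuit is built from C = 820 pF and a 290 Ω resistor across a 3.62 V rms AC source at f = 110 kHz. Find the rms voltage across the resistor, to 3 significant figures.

ω = 2πf = 691200 rad/s
X_C = 1/(ωC) = 1760 Ω
Z = 290 − j1760 Ω
|Z| = √(290² + 1760²) = 1790 Ω
I = V/|Z| = 2.02 mA
V_R = I·|Z_R| = 0.00202 × 290 = 0.587 V

0.587 V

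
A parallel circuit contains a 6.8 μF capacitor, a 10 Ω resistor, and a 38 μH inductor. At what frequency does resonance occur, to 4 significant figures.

9.901 kHz

ω₀ = 1/√(LC) = 1/√(3.8e-05 × 6.8e-06) = 62210 rad/s
f₀ = ω₀/(2π) = 9.901 kHz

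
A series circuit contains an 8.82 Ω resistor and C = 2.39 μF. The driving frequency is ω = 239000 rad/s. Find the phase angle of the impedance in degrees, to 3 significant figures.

X_C = 1/(ωC) = 1.75 Ω
Z = 8.82 − j1.75 Ω
|Z| = √(8.82² + 1.75²) = 8.99 Ω
∠Z = arctan(-1.75/8.82) = -11.2°

-11.2°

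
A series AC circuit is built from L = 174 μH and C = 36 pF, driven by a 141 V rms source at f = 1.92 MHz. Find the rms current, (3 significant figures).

ω = 2πf = 1.206e+07 rad/s
X_L = ωL = 2100 Ω
X_C = 1/(ωC) = 2300 Ω
Net reactance X = X_L − X_C = -204 Ω
Z = − j204 Ω
|Z| = √(0² + 204²) = 204 Ω
I = V/|Z| = 141/204 = 693 mA

693 mA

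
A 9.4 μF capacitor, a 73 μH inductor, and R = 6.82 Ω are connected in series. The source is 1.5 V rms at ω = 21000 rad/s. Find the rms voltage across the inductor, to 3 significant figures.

X_L = ωL = 1.53 Ω
X_C = 1/(ωC) = 5.07 Ω
Net reactance X = X_L − X_C = -3.53 Ω
Z = 6.82 − j3.53 Ω
|Z| = √(6.82² + 3.53²) = 7.68 Ω
I = V/|Z| = 195 mA
V_L = I·|Z_L| = 0.195 × 1.53 = 0.299 V

0.299 V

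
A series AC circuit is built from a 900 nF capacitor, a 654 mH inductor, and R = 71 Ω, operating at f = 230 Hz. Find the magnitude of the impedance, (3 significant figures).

ω = 2πf = 1445 rad/s
X_L = ωL = 945 Ω
X_C = 1/(ωC) = 769 Ω
Net reactance X = X_L − X_C = 176 Ω
Z = 71.0 + j176 Ω
|Z| = √(71.0² + 176²) = 190 Ω

190 Ω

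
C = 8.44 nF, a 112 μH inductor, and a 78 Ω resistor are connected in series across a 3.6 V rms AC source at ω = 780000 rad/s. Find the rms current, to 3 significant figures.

35.6 mA

X_L = ωL = 87.4 Ω
X_C = 1/(ωC) = 152 Ω
Net reactance X = X_L − X_C = -64.5 Ω
Z = 78.0 − j64.5 Ω
|Z| = √(78.0² + 64.5²) = 101 Ω
I = V/|Z| = 3.6/101 = 35.6 mA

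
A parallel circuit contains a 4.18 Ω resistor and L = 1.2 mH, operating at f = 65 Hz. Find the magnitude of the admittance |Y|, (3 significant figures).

ω = 2πf = 408.4 rad/s
X_L = ωL = 0.490 Ω
Parallel: admittances add. Y = 1/R + 1/(jωL)
Y = (0.239 − j2.04) S
|Y| = 2.05 S → |Z| = 1/|Y| = 0.487 Ω, ∠Z = −∠Y = 83.3°

2.05 S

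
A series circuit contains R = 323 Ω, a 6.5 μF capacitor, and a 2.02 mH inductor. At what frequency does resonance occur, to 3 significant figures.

ω₀ = 1/√(LC) = 1/√(0.00202 × 6.5e-06) = 8727 rad/s
f₀ = ω₀/(2π) = 1.39 kHz

1.39 kHz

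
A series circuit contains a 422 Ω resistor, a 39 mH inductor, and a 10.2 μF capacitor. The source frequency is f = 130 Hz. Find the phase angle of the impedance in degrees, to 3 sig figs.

ω = 2πf = 816.8 rad/s
X_L = ωL = 31.9 Ω
X_C = 1/(ωC) = 120 Ω
Net reactance X = X_L − X_C = -88.2 Ω
Z = 422 − j88.2 Ω
|Z| = √(422² + 88.2²) = 431 Ω
∠Z = arctan(-88.2/422) = -11.8°

-11.8°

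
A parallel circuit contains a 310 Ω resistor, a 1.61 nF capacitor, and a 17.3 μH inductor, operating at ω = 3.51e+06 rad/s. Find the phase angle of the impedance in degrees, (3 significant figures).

73.4°

X_L = ωL = 60.7 Ω
X_C = 1/(ωC) = 177 Ω
Parallel: admittances add. Y = 1/R + 1/(jωL) + jωC
Y = (0.00323 − j0.0108) S
|Y| = 0.0113 S → |Z| = 1/|Y| = 88.6 Ω, ∠Z = −∠Y = 73.4°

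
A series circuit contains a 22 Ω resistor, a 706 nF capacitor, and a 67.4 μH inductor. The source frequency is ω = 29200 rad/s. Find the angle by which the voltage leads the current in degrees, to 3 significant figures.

X_L = ωL = 1.97 Ω
X_C = 1/(ωC) = 48.5 Ω
Net reactance X = X_L − X_C = -46.5 Ω
Z = 22.0 − j46.5 Ω
|Z| = √(22.0² + 46.5²) = 51.5 Ω
∠Z = arctan(-46.5/22.0) = -64.7°

-64.7°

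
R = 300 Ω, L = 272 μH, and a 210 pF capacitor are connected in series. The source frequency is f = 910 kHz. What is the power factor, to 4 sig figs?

0.3835

ω = 2πf = 5.718e+06 rad/s
X_L = ωL = 1555 Ω
X_C = 1/(ωC) = 832.8 Ω
Net reactance X = X_L − X_C = 722.4 Ω
Z = 300.0 + j722.4 Ω
|Z| = √(300.0² + 722.4²) = 782.2 Ω
∠Z = arctan(722.4/300.0) = 67.45°
cos φ = cos(67.45°) = 0.3835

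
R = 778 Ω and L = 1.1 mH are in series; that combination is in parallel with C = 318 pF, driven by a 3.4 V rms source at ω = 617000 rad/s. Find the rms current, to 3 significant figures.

X_L = ωL = 679 Ω
X_C = 1/(ωC) = 5100 Ω
Branch 1 (R+jX_L): Z₁ = 778 + j679 Ω, |Z₁| = 1030 Ω
Branch 2 (−jX_C): Z₂ = −j5100 Ω
Parallel: Z = Z₁Z₂/(Z₁+Z₂), |Z| = 1170 Ω, ∠Z = 31.1°
I = V/|Z| = 3.4/1170 = 2.90 mA

2.90 mA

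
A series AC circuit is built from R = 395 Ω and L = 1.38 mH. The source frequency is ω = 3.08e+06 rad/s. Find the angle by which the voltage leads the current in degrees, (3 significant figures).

X_L = ωL = 4250 Ω
Z = 395 + j4250 Ω
|Z| = √(395² + 4250²) = 4270 Ω
∠Z = arctan(4250/395) = 84.7°

84.7°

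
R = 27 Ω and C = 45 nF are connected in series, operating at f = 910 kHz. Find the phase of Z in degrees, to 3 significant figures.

ω = 2πf = 5.718e+06 rad/s
X_C = 1/(ωC) = 3.89 Ω
Z = 27.0 − j3.89 Ω
|Z| = √(27.0² + 3.89²) = 27.3 Ω
∠Z = arctan(-3.89/27.0) = -8.19°

-8.19°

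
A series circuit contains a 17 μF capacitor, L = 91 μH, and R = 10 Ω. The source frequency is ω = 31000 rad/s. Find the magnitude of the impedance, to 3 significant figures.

10.0 Ω

X_L = ωL = 2.82 Ω
X_C = 1/(ωC) = 1.90 Ω
Net reactance X = X_L − X_C = 0.923 Ω
Z = 10.0 + j0.923 Ω
|Z| = √(10.0² + 0.923²) = 10.0 Ω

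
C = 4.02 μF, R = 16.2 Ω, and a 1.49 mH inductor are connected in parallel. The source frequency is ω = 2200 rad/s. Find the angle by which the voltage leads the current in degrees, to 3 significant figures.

78.2°

X_L = ωL = 3.28 Ω
X_C = 1/(ωC) = 113 Ω
Parallel: admittances add. Y = 1/R + 1/(jωL) + jωC
Y = (0.0617 − j0.296) S
|Y| = 0.303 S → |Z| = 1/|Y| = 3.30 Ω, ∠Z = −∠Y = 78.2°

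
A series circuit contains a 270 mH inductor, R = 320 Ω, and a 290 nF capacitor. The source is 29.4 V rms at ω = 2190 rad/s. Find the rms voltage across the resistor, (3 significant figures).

9.10 V

X_L = ωL = 591 Ω
X_C = 1/(ωC) = 1570 Ω
Net reactance X = X_L − X_C = -983 Ω
Z = 320 − j983 Ω
|Z| = √(320² + 983²) = 1030 Ω
I = V/|Z| = 28.4 mA
V_R = I·|Z_R| = 0.0284 × 320 = 9.10 V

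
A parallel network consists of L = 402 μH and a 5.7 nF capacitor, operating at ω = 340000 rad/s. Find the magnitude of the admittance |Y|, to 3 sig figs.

5.38 mS

X_L = ωL = 137 Ω
X_C = 1/(ωC) = 516 Ω
Parallel: admittances add. Y = 1/(jωL) + jωC
Y = (0 − j0.00538) S
|Y| = 0.00538 S → |Z| = 1/|Y| = 186 Ω, ∠Z = −∠Y = 90.0°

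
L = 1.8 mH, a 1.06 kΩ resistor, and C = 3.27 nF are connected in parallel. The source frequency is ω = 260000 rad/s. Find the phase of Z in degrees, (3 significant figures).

53.7°

X_L = ωL = 468 Ω
X_C = 1/(ωC) = 1180 Ω
Parallel: admittances add. Y = 1/R + 1/(jωL) + jωC
Y = (0.000943 − j0.00129) S
|Y| = 0.00160 S → |Z| = 1/|Y| = 627 Ω, ∠Z = −∠Y = 53.7°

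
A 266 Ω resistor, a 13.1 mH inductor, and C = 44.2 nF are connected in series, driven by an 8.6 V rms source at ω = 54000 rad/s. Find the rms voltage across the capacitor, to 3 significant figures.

9.18 V

X_L = ωL = 707 Ω
X_C = 1/(ωC) = 419 Ω
Net reactance X = X_L − X_C = 288 Ω
Z = 266 + j288 Ω
|Z| = √(266² + 288²) = 392 Ω
I = V/|Z| = 21.9 mA
V_C = I·|Z_C| = 0.0219 × 419 = 9.18 V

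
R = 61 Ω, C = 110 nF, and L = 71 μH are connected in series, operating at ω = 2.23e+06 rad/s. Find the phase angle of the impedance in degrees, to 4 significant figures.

68.42°

X_L = ωL = 158.3 Ω
X_C = 1/(ωC) = 4.077 Ω
Net reactance X = X_L − X_C = 154.3 Ω
Z = 61.00 + j154.3 Ω
|Z| = √(61.00² + 154.3²) = 165.9 Ω
∠Z = arctan(154.3/61.00) = 68.42°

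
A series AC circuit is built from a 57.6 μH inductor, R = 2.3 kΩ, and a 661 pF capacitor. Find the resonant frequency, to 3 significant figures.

ω₀ = 1/√(LC) = 1/√(5.76e-05 × 6.61e-10) = 5.125e+06 rad/s
f₀ = ω₀/(2π) = 816 kHz

816 kHz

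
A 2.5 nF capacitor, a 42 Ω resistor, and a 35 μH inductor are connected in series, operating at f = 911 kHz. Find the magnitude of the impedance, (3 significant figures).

137 Ω

ω = 2πf = 5.724e+06 rad/s
X_L = ωL = 200 Ω
X_C = 1/(ωC) = 69.9 Ω
Net reactance X = X_L − X_C = 130 Ω
Z = 42.0 + j130 Ω
|Z| = √(42.0² + 130²) = 137 Ω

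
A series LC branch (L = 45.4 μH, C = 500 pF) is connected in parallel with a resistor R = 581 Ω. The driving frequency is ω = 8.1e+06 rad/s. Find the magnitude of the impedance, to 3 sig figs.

X_L = ωL = 368 Ω
X_C = 1/(ωC) = 247 Ω
Branch 1: Z₁ = R = 581 Ω
Branch 2 (series LC): Z₂ = j(X_L − X_C) = j121 Ω
Parallel: Z = Z₁Z₂/(Z₁+Z₂), |Z| = 118 Ω, ∠Z = 78.3°

118 Ω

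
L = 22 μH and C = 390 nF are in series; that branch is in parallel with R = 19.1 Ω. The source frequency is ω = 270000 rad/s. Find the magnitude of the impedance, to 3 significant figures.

3.50 Ω

X_L = ωL = 5.94 Ω
X_C = 1/(ωC) = 9.50 Ω
Branch 1: Z₁ = R = 19.1 Ω
Branch 2 (series LC): Z₂ = j(X_L − X_C) = −j3.56 Ω
Parallel: Z = Z₁Z₂/(Z₁+Z₂), |Z| = 3.50 Ω, ∠Z = -79.5°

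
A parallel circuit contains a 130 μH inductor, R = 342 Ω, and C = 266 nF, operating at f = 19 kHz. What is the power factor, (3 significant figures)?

0.0891

ω = 2πf = 119400 rad/s
X_L = ωL = 15.5 Ω
X_C = 1/(ωC) = 31.5 Ω
Parallel: admittances add. Y = 1/R + 1/(jωL) + jωC
Y = (0.00292 − j0.0327) S
|Y| = 0.0328 S → |Z| = 1/|Y| = 30.5 Ω, ∠Z = −∠Y = 84.9°
cos φ = cos(84.9°) = 0.0891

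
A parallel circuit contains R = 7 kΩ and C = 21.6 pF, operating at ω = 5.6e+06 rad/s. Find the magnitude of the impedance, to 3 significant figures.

5340 Ω

X_C = 1/(ωC) = 8270 Ω
Parallel: admittances add. Y = 1/R + jωC
Y = (0.000143 + j0.000121) S
|Y| = 0.000187 S → |Z| = 1/|Y| = 5340 Ω, ∠Z = −∠Y = -40.3°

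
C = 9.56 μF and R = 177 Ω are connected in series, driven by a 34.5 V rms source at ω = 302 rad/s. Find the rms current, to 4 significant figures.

88.70 mA

X_C = 1/(ωC) = 346.4 Ω
Z = 177.0 − j346.4 Ω
|Z| = √(177.0² + 346.4²) = 389.0 Ω
I = V/|Z| = 34.5/389.0 = 88.70 mA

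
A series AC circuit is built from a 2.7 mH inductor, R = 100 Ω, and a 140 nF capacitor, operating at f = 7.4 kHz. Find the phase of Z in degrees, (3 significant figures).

-15.7°

ω = 2πf = 46500 rad/s
X_L = ωL = 126 Ω
X_C = 1/(ωC) = 154 Ω
Net reactance X = X_L − X_C = -28.1 Ω
Z = 100 − j28.1 Ω
|Z| = √(100² + 28.1²) = 104 Ω
∠Z = arctan(-28.1/100) = -15.7°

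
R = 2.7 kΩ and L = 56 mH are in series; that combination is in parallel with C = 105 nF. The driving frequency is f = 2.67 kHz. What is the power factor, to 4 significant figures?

ω = 2πf = 16780 rad/s
X_L = ωL = 939.5 Ω
X_C = 1/(ωC) = 567.7 Ω
Branch 1 (R+jX_L): Z₁ = 2700 + j939.5 Ω, |Z₁| = 2859 Ω
Branch 2 (−jX_C): Z₂ = −j567.7 Ω
Parallel: Z = Z₁Z₂/(Z₁+Z₂), |Z| = 595.5 Ω, ∠Z = -78.65°
cos φ = cos(-78.65°) = 0.1967

0.1967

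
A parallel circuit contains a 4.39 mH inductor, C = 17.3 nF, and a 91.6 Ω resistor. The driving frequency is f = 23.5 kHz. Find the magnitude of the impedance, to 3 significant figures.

91.2 Ω

ω = 2πf = 147700 rad/s
X_L = ωL = 648 Ω
X_C = 1/(ωC) = 391 Ω
Parallel: admittances add. Y = 1/R + 1/(jωL) + jωC
Y = (0.0109 + j0.00101) S
|Y| = 0.0110 S → |Z| = 1/|Y| = 91.2 Ω, ∠Z = −∠Y = -5.29°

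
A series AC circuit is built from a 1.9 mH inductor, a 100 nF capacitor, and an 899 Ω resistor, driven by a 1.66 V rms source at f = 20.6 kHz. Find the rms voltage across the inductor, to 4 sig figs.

ω = 2πf = 129400 rad/s
X_L = ωL = 245.9 Ω
X_C = 1/(ωC) = 77.26 Ω
Net reactance X = X_L − X_C = 168.7 Ω
Z = 899.0 + j168.7 Ω
|Z| = √(899.0² + 168.7²) = 914.7 Ω
I = V/|Z| = 1.815 mA
V_L = I·|Z_L| = 0.001815 × 245.9 = 0.4463 V

0.4463 V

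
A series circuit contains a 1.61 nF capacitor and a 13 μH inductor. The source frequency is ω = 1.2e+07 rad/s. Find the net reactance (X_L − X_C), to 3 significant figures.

X_L = ωL = 156 Ω
X_C = 1/(ωC) = 51.8 Ω
X = 156 − 51.8 = 104 Ω

104 Ω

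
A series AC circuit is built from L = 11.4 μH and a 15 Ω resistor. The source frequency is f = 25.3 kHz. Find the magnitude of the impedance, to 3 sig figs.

15.1 Ω

ω = 2πf = 159000 rad/s
X_L = ωL = 1.81 Ω
Z = 15.0 + j1.81 Ω
|Z| = √(15.0² + 1.81²) = 15.1 Ω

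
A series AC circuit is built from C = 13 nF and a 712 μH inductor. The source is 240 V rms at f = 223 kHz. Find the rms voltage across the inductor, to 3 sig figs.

254 V

ω = 2πf = 1.401e+06 rad/s
X_L = ωL = 998 Ω
X_C = 1/(ωC) = 54.9 Ω
Net reactance X = X_L − X_C = 943 Ω
Z = j943 Ω
|Z| = √(0² + 943²) = 943 Ω
I = V/|Z| = 255 mA
V_L = I·|Z_L| = 0.255 × 998 = 254 V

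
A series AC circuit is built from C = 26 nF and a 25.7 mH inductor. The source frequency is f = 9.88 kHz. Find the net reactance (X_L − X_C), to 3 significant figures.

ω = 2πf = 62080 rad/s
X_L = ωL = 1600 Ω
X_C = 1/(ωC) = 620 Ω
X = 1600 − 620 = 976 Ω

976 Ω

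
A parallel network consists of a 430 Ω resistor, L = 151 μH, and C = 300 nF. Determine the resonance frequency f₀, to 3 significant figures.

ω₀ = 1/√(LC) = 1/√(0.000151 × 3e-07) = 148600 rad/s
f₀ = ω₀/(2π) = 23.6 kHz

23.6 kHz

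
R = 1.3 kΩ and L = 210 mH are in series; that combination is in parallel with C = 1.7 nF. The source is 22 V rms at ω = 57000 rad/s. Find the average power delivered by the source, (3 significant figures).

X_L = ωL = 12000 Ω
X_C = 1/(ωC) = 10300 Ω
Branch 1 (R+jX_L): Z₁ = 1300 + j12000 Ω, |Z₁| = 12000 Ω
Branch 2 (−jX_C): Z₂ = −j10300 Ω
Parallel: Z = Z₁Z₂/(Z₁+Z₂), |Z| = 59200 Ω, ∠Z = -58.0°
I = V/|Z| = 372 μA
P = VI cos φ = 22 × 0.000372 × cos(-58.0°) = 4.34 mW

4.34 mW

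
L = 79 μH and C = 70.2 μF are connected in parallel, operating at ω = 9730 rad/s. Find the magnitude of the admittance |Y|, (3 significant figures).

X_L = ωL = 0.769 Ω
X_C = 1/(ωC) = 1.46 Ω
Parallel: admittances add. Y = 1/(jωL) + jωC
Y = (0 − j0.618) S
|Y| = 0.618 S → |Z| = 1/|Y| = 1.62 Ω, ∠Z = −∠Y = 90.0°

618 mS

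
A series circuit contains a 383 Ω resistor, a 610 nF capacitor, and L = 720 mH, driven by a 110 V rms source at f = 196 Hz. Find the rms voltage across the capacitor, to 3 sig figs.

250 V

ω = 2πf = 1232 rad/s
X_L = ωL = 887 Ω
X_C = 1/(ωC) = 1330 Ω
Net reactance X = X_L − X_C = -444 Ω
Z = 383 − j444 Ω
|Z| = √(383² + 444²) = 587 Ω
I = V/|Z| = 187 mA
V_C = I·|Z_C| = 0.187 × 1330 = 250 V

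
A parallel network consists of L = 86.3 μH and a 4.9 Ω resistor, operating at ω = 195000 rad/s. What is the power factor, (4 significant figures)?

X_L = ωL = 16.83 Ω
Parallel: admittances add. Y = 1/R + 1/(jωL)
Y = (0.2041 − j0.05942) S
|Y| = 0.2126 S → |Z| = 1/|Y| = 4.705 Ω, ∠Z = −∠Y = 16.23°
cos φ = cos(16.23°) = 0.9601

0.9601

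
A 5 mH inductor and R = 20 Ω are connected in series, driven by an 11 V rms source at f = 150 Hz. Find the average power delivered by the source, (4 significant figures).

5.732 W

ω = 2πf = 942.5 rad/s
X_L = ωL = 4.712 Ω
Z = 20.00 + j4.712 Ω
|Z| = √(20.00² + 4.712²) = 20.55 Ω
∠Z = arctan(4.712/20.00) = 13.26°
I = V/|Z| = 535.3 mA
P = VI cos φ = 11 × 0.5353 × cos(13.26°) = 5.732 W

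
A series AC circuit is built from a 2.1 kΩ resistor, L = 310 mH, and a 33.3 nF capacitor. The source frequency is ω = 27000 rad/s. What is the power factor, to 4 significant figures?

X_L = ωL = 8370 Ω
X_C = 1/(ωC) = 1112 Ω
Net reactance X = X_L − X_C = 7258 Ω
Z = 2100 + j7258 Ω
|Z| = √(2100² + 7258²) = 7555 Ω
∠Z = arctan(7258/2100) = 73.86°
cos φ = cos(73.86°) = 0.2779

0.2779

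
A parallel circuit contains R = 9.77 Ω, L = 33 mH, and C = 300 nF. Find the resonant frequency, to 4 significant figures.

ω₀ = 1/√(LC) = 1/√(0.033 × 3e-07) = 10050 rad/s
f₀ = ω₀/(2π) = 1.600 kHz

1.600 kHz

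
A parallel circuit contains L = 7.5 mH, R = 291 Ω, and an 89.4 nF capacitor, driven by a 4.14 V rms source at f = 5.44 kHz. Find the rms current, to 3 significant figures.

ω = 2πf = 34180 rad/s
X_L = ωL = 256 Ω
X_C = 1/(ωC) = 327 Ω
Parallel: admittances add. Y = 1/R + 1/(jωL) + jωC
Y = (0.00344 − j0.000845) S
|Y| = 0.00354 S → |Z| = 1/|Y| = 283 Ω, ∠Z = −∠Y = 13.8°
I = V/|Z| = 4.14/283 = 14.7 mA

14.7 mA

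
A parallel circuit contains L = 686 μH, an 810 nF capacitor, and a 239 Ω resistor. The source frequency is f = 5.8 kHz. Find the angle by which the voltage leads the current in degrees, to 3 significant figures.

68.2°

ω = 2πf = 36440 rad/s
X_L = ωL = 25.0 Ω
X_C = 1/(ωC) = 33.9 Ω
Parallel: admittances add. Y = 1/R + 1/(jωL) + jωC
Y = (0.00418 − j0.0105) S
|Y| = 0.0113 S → |Z| = 1/|Y| = 88.6 Ω, ∠Z = −∠Y = 68.2°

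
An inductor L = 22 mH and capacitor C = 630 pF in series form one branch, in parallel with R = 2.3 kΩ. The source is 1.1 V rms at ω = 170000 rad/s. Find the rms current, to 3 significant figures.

X_L = ωL = 3740 Ω
X_C = 1/(ωC) = 9340 Ω
Branch 1: Z₁ = R = 2300 Ω
Branch 2 (series LC): Z₂ = j(X_L − X_C) = −j5600 Ω
Parallel: Z = Z₁Z₂/(Z₁+Z₂), |Z| = 2130 Ω, ∠Z = -22.3°
I = V/|Z| = 1.1/2130 = 517 μA

517 μA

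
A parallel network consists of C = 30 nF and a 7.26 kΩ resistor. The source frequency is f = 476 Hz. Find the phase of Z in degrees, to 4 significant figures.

-33.08°

ω = 2πf = 2991 rad/s
X_C = 1/(ωC) = 11150 Ω
Parallel: admittances add. Y = 1/R + jωC
Y = (0.0001377 + j8.972e-05) S
|Y| = 0.0001644 S → |Z| = 1/|Y| = 6083 Ω, ∠Z = −∠Y = -33.08°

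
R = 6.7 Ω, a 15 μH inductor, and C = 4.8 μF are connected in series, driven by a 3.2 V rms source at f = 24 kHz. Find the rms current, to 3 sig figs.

ω = 2πf = 150800 rad/s
X_L = ωL = 2.26 Ω
X_C = 1/(ωC) = 1.38 Ω
Net reactance X = X_L − X_C = 0.880 Ω
Z = 6.70 + j0.880 Ω
|Z| = √(6.70² + 0.880²) = 6.76 Ω
I = V/|Z| = 3.2/6.76 = 474 mA

474 mA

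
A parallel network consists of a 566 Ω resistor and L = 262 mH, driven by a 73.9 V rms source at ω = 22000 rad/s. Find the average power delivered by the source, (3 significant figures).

9.65 W

X_L = ωL = 5760 Ω
Parallel: admittances add. Y = 1/R + 1/(jωL)
Y = (0.00177 − j0.000173) S
|Y| = 0.00178 S → |Z| = 1/|Y| = 563 Ω, ∠Z = −∠Y = 5.61°
I = V/|Z| = 131 mA
P = VI cos φ = 73.9 × 0.131 × cos(5.61°) = 9.65 W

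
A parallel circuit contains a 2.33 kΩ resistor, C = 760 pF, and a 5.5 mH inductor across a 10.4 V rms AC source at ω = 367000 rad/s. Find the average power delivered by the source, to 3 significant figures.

46.4 mW

X_L = ωL = 2020 Ω
X_C = 1/(ωC) = 3590 Ω
Parallel: admittances add. Y = 1/R + 1/(jωL) + jωC
Y = (0.000429 − j0.000216) S
|Y| = 0.000481 S → |Z| = 1/|Y| = 2080 Ω, ∠Z = −∠Y = 26.8°
I = V/|Z| = 5.00 mA
P = VI cos φ = 10.4 × 0.00500 × cos(26.8°) = 46.4 mW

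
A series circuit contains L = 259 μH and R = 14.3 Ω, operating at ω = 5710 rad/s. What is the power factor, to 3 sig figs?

0.995

X_L = ωL = 1.48 Ω
Z = 14.3 + j1.48 Ω
|Z| = √(14.3² + 1.48²) = 14.4 Ω
∠Z = arctan(1.48/14.3) = 5.90°
cos φ = cos(5.90°) = 0.995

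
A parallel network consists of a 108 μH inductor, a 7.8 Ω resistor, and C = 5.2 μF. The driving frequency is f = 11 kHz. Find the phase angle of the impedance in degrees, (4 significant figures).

ω = 2πf = 69120 rad/s
X_L = ωL = 7.464 Ω
X_C = 1/(ωC) = 2.782 Ω
Parallel: admittances add. Y = 1/R + 1/(jωL) + jωC
Y = (0.1282 + j0.2254) S
|Y| = 0.2593 S → |Z| = 1/|Y| = 3.856 Ω, ∠Z = −∠Y = -60.37°

-60.37°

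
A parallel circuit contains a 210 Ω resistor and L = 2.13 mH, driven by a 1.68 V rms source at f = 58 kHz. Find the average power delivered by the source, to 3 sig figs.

13.4 mW

ω = 2πf = 364400 rad/s
X_L = ωL = 776 Ω
Parallel: admittances add. Y = 1/R + 1/(jωL)
Y = (0.00476 − j0.00129) S
|Y| = 0.00493 S → |Z| = 1/|Y| = 203 Ω, ∠Z = −∠Y = 15.1°
I = V/|Z| = 8.29 mA
P = VI cos φ = 1.68 × 0.00829 × cos(15.1°) = 13.4 mW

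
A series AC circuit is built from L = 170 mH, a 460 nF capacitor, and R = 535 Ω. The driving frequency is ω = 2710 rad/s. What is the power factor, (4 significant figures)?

X_L = ωL = 460.7 Ω
X_C = 1/(ωC) = 802.2 Ω
Net reactance X = X_L − X_C = -341.5 Ω
Z = 535.0 − j341.5 Ω
|Z| = √(535.0² + 341.5²) = 634.7 Ω
∠Z = arctan(-341.5/535.0) = -32.55°
cos φ = cos(-32.55°) = 0.8429

0.8429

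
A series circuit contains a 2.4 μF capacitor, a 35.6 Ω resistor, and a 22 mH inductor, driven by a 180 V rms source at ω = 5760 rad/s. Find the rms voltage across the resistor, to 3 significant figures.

X_L = ωL = 127 Ω
X_C = 1/(ωC) = 72.3 Ω
Net reactance X = X_L − X_C = 54.4 Ω
Z = 35.6 + j54.4 Ω
|Z| = √(35.6² + 54.4²) = 65.0 Ω
I = V/|Z| = 2.77 A
V_R = I·|Z_R| = 2.77 × 35.6 = 98.6 V

98.6 V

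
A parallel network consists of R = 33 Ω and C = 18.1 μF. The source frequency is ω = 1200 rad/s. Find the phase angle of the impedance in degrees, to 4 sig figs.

X_C = 1/(ωC) = 46.04 Ω
Parallel: admittances add. Y = 1/R + jωC
Y = (0.03030 + j0.02172) S
|Y| = 0.03728 S → |Z| = 1/|Y| = 26.82 Ω, ∠Z = −∠Y = -35.63°

-35.63°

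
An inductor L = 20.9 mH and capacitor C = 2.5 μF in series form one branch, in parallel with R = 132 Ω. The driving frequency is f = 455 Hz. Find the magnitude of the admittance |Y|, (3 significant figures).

14.6 mS

ω = 2πf = 2859 rad/s
X_L = ωL = 59.7 Ω
X_C = 1/(ωC) = 140 Ω
Branch 1: Z₁ = R = 132 Ω
Branch 2 (series LC): Z₂ = j(X_L − X_C) = −j80.2 Ω
Parallel: Z = Z₁Z₂/(Z₁+Z₂), |Z| = 68.5 Ω, ∠Z = -58.7°
|Y| = 1/|Z| = 14.6 mS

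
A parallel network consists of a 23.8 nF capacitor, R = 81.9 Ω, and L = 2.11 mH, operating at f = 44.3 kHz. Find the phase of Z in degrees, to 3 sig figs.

ω = 2πf = 278300 rad/s
X_L = ωL = 587 Ω
X_C = 1/(ωC) = 151 Ω
Parallel: admittances add. Y = 1/R + 1/(jωL) + jωC
Y = (0.0122 + j0.00492) S
|Y| = 0.0132 S → |Z| = 1/|Y| = 76.0 Ω, ∠Z = −∠Y = -22.0°

-22.0°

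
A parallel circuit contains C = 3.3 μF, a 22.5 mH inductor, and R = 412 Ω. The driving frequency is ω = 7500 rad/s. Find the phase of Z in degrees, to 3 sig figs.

-82.7°

X_L = ωL = 169 Ω
X_C = 1/(ωC) = 40.4 Ω
Parallel: admittances add. Y = 1/R + 1/(jωL) + jωC
Y = (0.00243 + j0.0188) S
|Y| = 0.0190 S → |Z| = 1/|Y| = 52.7 Ω, ∠Z = −∠Y = -82.7°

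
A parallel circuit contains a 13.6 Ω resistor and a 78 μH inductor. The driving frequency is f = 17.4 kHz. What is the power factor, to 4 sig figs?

0.5312

ω = 2πf = 109300 rad/s
X_L = ωL = 8.528 Ω
Parallel: admittances add. Y = 1/R + 1/(jωL)
Y = (0.07353 − j0.1173) S
|Y| = 0.1384 S → |Z| = 1/|Y| = 7.225 Ω, ∠Z = −∠Y = 57.91°
cos φ = cos(57.91°) = 0.5312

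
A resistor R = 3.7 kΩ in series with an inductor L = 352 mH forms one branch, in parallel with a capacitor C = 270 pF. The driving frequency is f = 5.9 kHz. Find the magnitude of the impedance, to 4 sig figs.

ω = 2πf = 37070 rad/s
X_L = ωL = 13050 Ω
X_C = 1/(ωC) = 99910 Ω
Branch 1 (R+jX_L): Z₁ = 3700 + j13050 Ω, |Z₁| = 13560 Ω
Branch 2 (−jX_C): Z₂ = −j99910 Ω
Parallel: Z = Z₁Z₂/(Z₁+Z₂), |Z| = 15590 Ω, ∠Z = 71.73°

15590 Ω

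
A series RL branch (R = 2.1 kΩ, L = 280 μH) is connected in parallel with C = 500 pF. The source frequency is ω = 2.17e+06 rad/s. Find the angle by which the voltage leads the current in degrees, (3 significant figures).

X_L = ωL = 608 Ω
X_C = 1/(ωC) = 922 Ω
Branch 1 (R+jX_L): Z₁ = 2100 + j608 Ω, |Z₁| = 2190 Ω
Branch 2 (−jX_C): Z₂ = −j922 Ω
Parallel: Z = Z₁Z₂/(Z₁+Z₂), |Z| = 949 Ω, ∠Z = -65.4°

-65.4°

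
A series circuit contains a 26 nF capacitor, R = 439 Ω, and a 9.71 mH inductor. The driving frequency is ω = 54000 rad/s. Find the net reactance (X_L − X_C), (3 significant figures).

-188 Ω

X_L = ωL = 524 Ω
X_C = 1/(ωC) = 712 Ω
X = 524 − 712 = -188 Ω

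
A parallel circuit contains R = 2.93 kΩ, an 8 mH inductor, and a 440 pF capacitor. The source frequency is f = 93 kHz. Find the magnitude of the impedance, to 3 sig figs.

2910 Ω

ω = 2πf = 584300 rad/s
X_L = ωL = 4670 Ω
X_C = 1/(ωC) = 3890 Ω
Parallel: admittances add. Y = 1/R + 1/(jωL) + jωC
Y = (0.000341 + j4.32e-05) S
|Y| = 0.000344 S → |Z| = 1/|Y| = 2910 Ω, ∠Z = −∠Y = -7.21°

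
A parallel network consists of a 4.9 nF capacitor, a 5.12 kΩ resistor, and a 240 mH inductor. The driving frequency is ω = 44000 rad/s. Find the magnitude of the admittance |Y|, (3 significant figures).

X_L = ωL = 10600 Ω
X_C = 1/(ωC) = 4640 Ω
Parallel: admittances add. Y = 1/R + 1/(jωL) + jωC
Y = (0.000195 + j0.000121) S
|Y| = 0.000230 S → |Z| = 1/|Y| = 4350 Ω, ∠Z = −∠Y = -31.8°

230 μS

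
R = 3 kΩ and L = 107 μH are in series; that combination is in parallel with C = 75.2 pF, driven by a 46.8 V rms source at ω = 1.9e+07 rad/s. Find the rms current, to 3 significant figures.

60.6 mA

X_L = ωL = 2030 Ω
X_C = 1/(ωC) = 700 Ω
Branch 1 (R+jX_L): Z₁ = 3000 + j2030 Ω, |Z₁| = 3620 Ω
Branch 2 (−jX_C): Z₂ = −j700 Ω
Parallel: Z = Z₁Z₂/(Z₁+Z₂), |Z| = 773 Ω, ∠Z = -79.8°
I = V/|Z| = 46.8/773 = 60.6 mA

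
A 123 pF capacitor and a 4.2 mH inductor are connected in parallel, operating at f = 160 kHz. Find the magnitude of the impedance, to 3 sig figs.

ω = 2πf = 1.005e+06 rad/s
X_L = ωL = 4220 Ω
X_C = 1/(ωC) = 8090 Ω
Parallel: admittances add. Y = 1/(jωL) + jωC
Y = (0 − j0.000113) S
|Y| = 0.000113 S → |Z| = 1/|Y| = 8840 Ω, ∠Z = −∠Y = 90.0°

8840 Ω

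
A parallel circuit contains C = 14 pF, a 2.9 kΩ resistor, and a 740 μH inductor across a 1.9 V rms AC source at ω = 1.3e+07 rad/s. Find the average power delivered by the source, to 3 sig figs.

1.24 mW

X_L = ωL = 9620 Ω
X_C = 1/(ωC) = 5490 Ω
Parallel: admittances add. Y = 1/R + 1/(jωL) + jωC
Y = (0.000345 + j7.8e-05) S
|Y| = 0.000354 S → |Z| = 1/|Y| = 2830 Ω, ∠Z = −∠Y = -12.8°
I = V/|Z| = 672 μA
P = VI cos φ = 1.9 × 0.000672 × cos(-12.8°) = 1.24 mW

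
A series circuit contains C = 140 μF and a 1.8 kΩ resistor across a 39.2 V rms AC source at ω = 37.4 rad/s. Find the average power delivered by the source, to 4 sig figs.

844.2 mW

X_C = 1/(ωC) = 191.0 Ω
Z = 1800 − j191.0 Ω
|Z| = √(1800² + 191.0²) = 1810 Ω
∠Z = arctan(-191.0/1800) = -6.057°
I = V/|Z| = 21.66 mA
P = VI cos φ = 39.2 × 0.02166 × cos(-6.057°) = 844.2 mW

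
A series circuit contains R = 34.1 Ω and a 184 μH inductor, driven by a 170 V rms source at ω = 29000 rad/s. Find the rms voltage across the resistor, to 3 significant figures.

X_L = ωL = 5.34 Ω
Z = 34.1 + j5.34 Ω
|Z| = √(34.1² + 5.34²) = 34.5 Ω
I = V/|Z| = 4.93 A
V_R = I·|Z_R| = 4.93 × 34.1 = 168 V

168 V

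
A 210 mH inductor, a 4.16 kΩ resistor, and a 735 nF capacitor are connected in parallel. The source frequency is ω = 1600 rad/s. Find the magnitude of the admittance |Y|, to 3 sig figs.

X_L = ωL = 336 Ω
X_C = 1/(ωC) = 850 Ω
Parallel: admittances add. Y = 1/R + 1/(jωL) + jωC
Y = (0.000240 − j0.00180) S
|Y| = 0.00182 S → |Z| = 1/|Y| = 551 Ω, ∠Z = −∠Y = 82.4°

1.82 mS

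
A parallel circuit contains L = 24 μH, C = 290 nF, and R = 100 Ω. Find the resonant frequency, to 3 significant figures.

ω₀ = 1/√(LC) = 1/√(2.4e-05 × 2.9e-07) = 379000 rad/s
f₀ = ω₀/(2π) = 60.3 kHz

60.3 kHz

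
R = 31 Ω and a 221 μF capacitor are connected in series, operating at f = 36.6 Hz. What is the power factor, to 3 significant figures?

0.844

ω = 2πf = 230.0 rad/s
X_C = 1/(ωC) = 19.7 Ω
Z = 31.0 − j19.7 Ω
|Z| = √(31.0² + 19.7²) = 36.7 Ω
∠Z = arctan(-19.7/31.0) = -32.4°
cos φ = cos(-32.4°) = 0.844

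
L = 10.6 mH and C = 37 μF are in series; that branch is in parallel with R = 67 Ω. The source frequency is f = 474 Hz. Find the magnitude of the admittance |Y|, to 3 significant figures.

ω = 2πf = 2978 rad/s
X_L = ωL = 31.6 Ω
X_C = 1/(ωC) = 9.07 Ω
Branch 1: Z₁ = R = 67.0 Ω
Branch 2 (series LC): Z₂ = j(X_L − X_C) = j22.5 Ω
Parallel: Z = Z₁Z₂/(Z₁+Z₂), |Z| = 21.3 Ω, ∠Z = 71.4°
|Y| = 1/|Z| = 46.9 mS

46.9 mS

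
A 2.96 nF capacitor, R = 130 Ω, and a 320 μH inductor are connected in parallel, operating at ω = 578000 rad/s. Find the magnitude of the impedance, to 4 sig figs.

X_L = ωL = 185.0 Ω
X_C = 1/(ωC) = 584.5 Ω
Parallel: admittances add. Y = 1/R + 1/(jωL) + jωC
Y = (0.007692 − j0.003696) S
|Y| = 0.008534 S → |Z| = 1/|Y| = 117.2 Ω, ∠Z = −∠Y = 25.66°

117.2 Ω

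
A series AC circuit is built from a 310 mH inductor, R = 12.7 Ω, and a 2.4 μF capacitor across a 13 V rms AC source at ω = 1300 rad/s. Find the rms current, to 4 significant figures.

X_L = ωL = 403.0 Ω
X_C = 1/(ωC) = 320.5 Ω
Net reactance X = X_L − X_C = 82.49 Ω
Z = 12.70 + j82.49 Ω
|Z| = √(12.70² + 82.49²) = 83.46 Ω
I = V/|Z| = 13/83.46 = 155.8 mA

155.8 mA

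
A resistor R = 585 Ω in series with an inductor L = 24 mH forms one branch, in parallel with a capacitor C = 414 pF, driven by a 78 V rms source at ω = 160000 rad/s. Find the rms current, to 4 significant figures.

14.99 mA

X_L = ωL = 3840 Ω
X_C = 1/(ωC) = 15100 Ω
Branch 1 (R+jX_L): Z₁ = 585.0 + j3840 Ω, |Z₁| = 3884 Ω
Branch 2 (−jX_C): Z₂ = −j15100 Ω
Parallel: Z = Z₁Z₂/(Z₁+Z₂), |Z| = 5202 Ω, ∠Z = 78.36°
I = V/|Z| = 78/5202 = 14.99 mA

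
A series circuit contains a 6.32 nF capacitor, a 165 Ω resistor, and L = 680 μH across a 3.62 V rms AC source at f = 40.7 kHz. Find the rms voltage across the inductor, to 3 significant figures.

1.33 V

ω = 2πf = 255700 rad/s
X_L = ωL = 174 Ω
X_C = 1/(ωC) = 619 Ω
Net reactance X = X_L − X_C = -445 Ω
Z = 165 − j445 Ω
|Z| = √(165² + 445²) = 474 Ω
I = V/|Z| = 7.63 mA
V_L = I·|Z_L| = 0.00763 × 174 = 1.33 V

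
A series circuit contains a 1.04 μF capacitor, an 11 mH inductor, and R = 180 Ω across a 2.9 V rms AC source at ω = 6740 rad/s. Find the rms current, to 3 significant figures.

X_L = ωL = 74.1 Ω
X_C = 1/(ωC) = 143 Ω
Net reactance X = X_L − X_C = -68.5 Ω
Z = 180 − j68.5 Ω
|Z| = √(180² + 68.5²) = 193 Ω
I = V/|Z| = 2.9/193 = 15.1 mA

15.1 mA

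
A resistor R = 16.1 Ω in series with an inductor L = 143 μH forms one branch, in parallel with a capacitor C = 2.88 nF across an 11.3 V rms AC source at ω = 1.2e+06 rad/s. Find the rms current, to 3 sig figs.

26.9 mA

X_L = ωL = 172 Ω
X_C = 1/(ωC) = 289 Ω
Branch 1 (R+jX_L): Z₁ = 16.1 + j172 Ω, |Z₁| = 172 Ω
Branch 2 (−jX_C): Z₂ = −j289 Ω
Parallel: Z = Z₁Z₂/(Z₁+Z₂), |Z| = 420 Ω, ∠Z = 76.9°
I = V/|Z| = 11.3/420 = 26.9 mA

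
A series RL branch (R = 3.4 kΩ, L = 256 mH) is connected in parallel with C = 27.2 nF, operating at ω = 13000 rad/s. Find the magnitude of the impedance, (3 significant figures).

X_L = ωL = 3330 Ω
X_C = 1/(ωC) = 2830 Ω
Branch 1 (R+jX_L): Z₁ = 3400 + j3330 Ω, |Z₁| = 4760 Ω
Branch 2 (−jX_C): Z₂ = −j2830 Ω
Parallel: Z = Z₁Z₂/(Z₁+Z₂), |Z| = 3920 Ω, ∠Z = -54.0°

3920 Ω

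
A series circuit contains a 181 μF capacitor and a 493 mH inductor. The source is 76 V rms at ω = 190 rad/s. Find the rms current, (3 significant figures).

X_L = ωL = 93.7 Ω
X_C = 1/(ωC) = 29.1 Ω
Net reactance X = X_L − X_C = 64.6 Ω
Z = j64.6 Ω
|Z| = √(0² + 64.6²) = 64.6 Ω
I = V/|Z| = 76/64.6 = 1.18 A

1.18 A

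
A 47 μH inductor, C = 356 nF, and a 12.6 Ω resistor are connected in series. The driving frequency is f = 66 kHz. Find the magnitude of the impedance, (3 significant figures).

ω = 2πf = 414700 rad/s
X_L = ωL = 19.5 Ω
X_C = 1/(ωC) = 6.77 Ω
Net reactance X = X_L − X_C = 12.7 Ω
Z = 12.6 + j12.7 Ω
|Z| = √(12.6² + 12.7²) = 17.9 Ω

17.9 Ω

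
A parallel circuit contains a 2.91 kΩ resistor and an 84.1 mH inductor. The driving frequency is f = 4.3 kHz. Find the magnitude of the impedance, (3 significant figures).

ω = 2πf = 27020 rad/s
X_L = ωL = 2270 Ω
Parallel: admittances add. Y = 1/R + 1/(jωL)
Y = (0.000344 − j0.000440) S
|Y| = 0.000558 S → |Z| = 1/|Y| = 1790 Ω, ∠Z = −∠Y = 52.0°

1790 Ω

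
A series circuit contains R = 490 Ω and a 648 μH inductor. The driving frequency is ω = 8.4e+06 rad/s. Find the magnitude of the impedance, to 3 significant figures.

5470 Ω

X_L = ωL = 5440 Ω
Z = 490 + j5440 Ω
|Z| = √(490² + 5440²) = 5470 Ω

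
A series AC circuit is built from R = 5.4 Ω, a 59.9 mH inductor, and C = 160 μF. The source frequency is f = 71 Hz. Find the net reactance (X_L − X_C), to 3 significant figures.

ω = 2πf = 446.1 rad/s
X_L = ωL = 26.7 Ω
X_C = 1/(ωC) = 14.0 Ω
X = 26.7 − 14.0 = 12.7 Ω

12.7 Ω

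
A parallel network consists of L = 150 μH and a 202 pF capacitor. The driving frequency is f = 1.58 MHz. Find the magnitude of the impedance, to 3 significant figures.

750 Ω

ω = 2πf = 9.927e+06 rad/s
X_L = ωL = 1490 Ω
X_C = 1/(ωC) = 499 Ω
Parallel: admittances add. Y = 1/(jωL) + jωC
Y = (0 + j0.00133) S
|Y| = 0.00133 S → |Z| = 1/|Y| = 750 Ω, ∠Z = −∠Y = -90.0°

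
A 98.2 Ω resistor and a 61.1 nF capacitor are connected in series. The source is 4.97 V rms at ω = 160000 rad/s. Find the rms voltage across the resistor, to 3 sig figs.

3.44 V

X_C = 1/(ωC) = 102 Ω
Z = 98.2 − j102 Ω
|Z| = √(98.2² + 102²) = 142 Ω
I = V/|Z| = 35.0 mA
V_R = I·|Z_R| = 0.0350 × 98.2 = 3.44 V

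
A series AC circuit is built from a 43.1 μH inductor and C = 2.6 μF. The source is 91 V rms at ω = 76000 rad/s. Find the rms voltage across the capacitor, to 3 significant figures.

258 V

X_L = ωL = 3.28 Ω
X_C = 1/(ωC) = 5.06 Ω
Net reactance X = X_L − X_C = -1.79 Ω
Z = − j1.79 Ω
|Z| = √(0² + 1.79²) = 1.79 Ω
I = V/|Z| = 51.0 A
V_C = I·|Z_C| = 51.0 × 5.06 = 258 V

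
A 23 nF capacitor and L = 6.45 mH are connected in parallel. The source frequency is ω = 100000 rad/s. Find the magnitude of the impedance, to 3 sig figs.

X_L = ωL = 645 Ω
X_C = 1/(ωC) = 435 Ω
Parallel: admittances add. Y = 1/(jωL) + jωC
Y = (0 + j0.000750) S
|Y| = 0.000750 S → |Z| = 1/|Y| = 1330 Ω, ∠Z = −∠Y = -90.0°

1330 Ω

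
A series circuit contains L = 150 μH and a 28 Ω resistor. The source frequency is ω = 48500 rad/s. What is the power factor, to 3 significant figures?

X_L = ωL = 7.27 Ω
Z = 28.0 + j7.27 Ω
|Z| = √(28.0² + 7.27²) = 28.9 Ω
∠Z = arctan(7.27/28.0) = 14.6°
cos φ = cos(14.6°) = 0.968

0.968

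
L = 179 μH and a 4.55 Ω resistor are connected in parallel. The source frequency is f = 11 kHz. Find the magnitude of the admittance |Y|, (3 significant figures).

234 mS

ω = 2πf = 69120 rad/s
X_L = ωL = 12.4 Ω
Parallel: admittances add. Y = 1/R + 1/(jωL)
Y = (0.220 − j0.0808) S
|Y| = 0.234 S → |Z| = 1/|Y| = 4.27 Ω, ∠Z = −∠Y = 20.2°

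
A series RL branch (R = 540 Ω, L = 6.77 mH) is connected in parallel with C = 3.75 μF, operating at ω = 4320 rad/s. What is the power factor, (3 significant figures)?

0.114

X_L = ωL = 29.2 Ω
X_C = 1/(ωC) = 61.7 Ω
Branch 1 (R+jX_L): Z₁ = 540 + j29.2 Ω, |Z₁| = 541 Ω
Branch 2 (−jX_C): Z₂ = −j61.7 Ω
Parallel: Z = Z₁Z₂/(Z₁+Z₂), |Z| = 61.7 Ω, ∠Z = -83.5°
cos φ = cos(-83.5°) = 0.114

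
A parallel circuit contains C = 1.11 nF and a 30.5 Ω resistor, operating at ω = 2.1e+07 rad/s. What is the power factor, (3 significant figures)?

X_C = 1/(ωC) = 42.9 Ω
Parallel: admittances add. Y = 1/R + jωC
Y = (0.0328 + j0.0233) S
|Y| = 0.0402 S → |Z| = 1/|Y| = 24.9 Ω, ∠Z = −∠Y = -35.4°
cos φ = cos(-35.4°) = 0.815

0.815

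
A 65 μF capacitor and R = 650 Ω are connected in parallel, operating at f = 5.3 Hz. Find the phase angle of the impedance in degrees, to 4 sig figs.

ω = 2πf = 33.30 rad/s
X_C = 1/(ωC) = 462.0 Ω
Parallel: admittances add. Y = 1/R + jωC
Y = (0.001538 + j0.002165) S
|Y| = 0.002656 S → |Z| = 1/|Y| = 376.6 Ω, ∠Z = −∠Y = -54.60°

-54.60°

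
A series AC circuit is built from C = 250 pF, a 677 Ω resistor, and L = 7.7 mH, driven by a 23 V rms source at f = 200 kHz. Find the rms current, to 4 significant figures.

ω = 2πf = 1.257e+06 rad/s
X_L = ωL = 9676 Ω
X_C = 1/(ωC) = 3183 Ω
Net reactance X = X_L − X_C = 6493 Ω
Z = 677.0 + j6493 Ω
|Z| = √(677.0² + 6493²) = 6528 Ω
I = V/|Z| = 23/6528 = 3.523 mA

3.523 mA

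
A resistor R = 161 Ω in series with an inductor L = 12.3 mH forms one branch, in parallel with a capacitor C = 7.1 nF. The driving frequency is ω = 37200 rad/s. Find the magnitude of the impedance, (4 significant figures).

551.1 Ω

X_L = ωL = 457.6 Ω
X_C = 1/(ωC) = 3786 Ω
Branch 1 (R+jX_L): Z₁ = 161.0 + j457.6 Ω, |Z₁| = 485.1 Ω
Branch 2 (−jX_C): Z₂ = −j3786 Ω
Parallel: Z = Z₁Z₂/(Z₁+Z₂), |Z| = 551.1 Ω, ∠Z = 67.85°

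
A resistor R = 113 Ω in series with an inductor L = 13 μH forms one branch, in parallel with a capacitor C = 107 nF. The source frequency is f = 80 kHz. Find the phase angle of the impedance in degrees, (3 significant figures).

ω = 2πf = 502700 rad/s
X_L = ωL = 6.53 Ω
X_C = 1/(ωC) = 18.6 Ω
Branch 1 (R+jX_L): Z₁ = 113 + j6.53 Ω, |Z₁| = 113 Ω
Branch 2 (−jX_C): Z₂ = −j18.6 Ω
Parallel: Z = Z₁Z₂/(Z₁+Z₂), |Z| = 18.5 Ω, ∠Z = -80.6°

-80.6°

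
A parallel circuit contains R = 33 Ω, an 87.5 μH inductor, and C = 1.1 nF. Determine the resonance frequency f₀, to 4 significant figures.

ω₀ = 1/√(LC) = 1/√(8.75e-05 × 1.1e-09) = 3.223e+06 rad/s
f₀ = ω₀/(2π) = 513.0 kHz

513.0 kHz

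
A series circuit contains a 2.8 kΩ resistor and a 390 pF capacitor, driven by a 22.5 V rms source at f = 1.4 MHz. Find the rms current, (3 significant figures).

ω = 2πf = 8.796e+06 rad/s
X_C = 1/(ωC) = 291 Ω
Z = 2800 − j291 Ω
|Z| = √(2800² + 291²) = 2820 Ω
I = V/|Z| = 22.5/2820 = 7.99 mA

7.99 mA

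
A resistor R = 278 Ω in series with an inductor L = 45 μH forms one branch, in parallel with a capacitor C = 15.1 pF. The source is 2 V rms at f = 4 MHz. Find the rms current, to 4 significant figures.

ω = 2πf = 2.513e+07 rad/s
X_L = ωL = 1131 Ω
X_C = 1/(ωC) = 2635 Ω
Branch 1 (R+jX_L): Z₁ = 278.0 + j1131 Ω, |Z₁| = 1165 Ω
Branch 2 (−jX_C): Z₂ = −j2635 Ω
Parallel: Z = Z₁Z₂/(Z₁+Z₂), |Z| = 2006 Ω, ∠Z = 65.72°
I = V/|Z| = 2/2006 = 996.8 μA

996.8 μA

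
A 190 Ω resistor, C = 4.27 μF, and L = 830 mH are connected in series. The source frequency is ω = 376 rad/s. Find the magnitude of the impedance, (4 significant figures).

364.3 Ω

X_L = ωL = 312.1 Ω
X_C = 1/(ωC) = 622.9 Ω
Net reactance X = X_L − X_C = -310.8 Ω
Z = 190.0 − j310.8 Ω
|Z| = √(190.0² + 310.8²) = 364.3 Ω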